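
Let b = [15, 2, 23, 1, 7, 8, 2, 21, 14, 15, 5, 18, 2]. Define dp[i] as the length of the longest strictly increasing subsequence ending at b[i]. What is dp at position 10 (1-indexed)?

dp[i] = 1 + max{dp[j] : j<i, b[j]<b[i]} (or 1 if no such j):
i:      1  2  3  4  5  6  7  8  9 10 11 12 13
b[i]:  15  2 23  1  7  8  2 21 14 15  5 18  2
dp:     1  1  2  1  2  3  2  4  4  5  3  6  2
At index 10 the value is 5.

5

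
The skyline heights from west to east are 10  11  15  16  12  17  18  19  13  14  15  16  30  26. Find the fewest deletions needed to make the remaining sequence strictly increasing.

6

Fewest deletions = n − (longest strictly increasing subsequence).
Patience tails:
10 → extends → [10]
11 → extends → [10, 11]
15 → extends → [10, 11, 15]
16 → extends → [10, 11, 15, 16]
12 → replaces 15 → [10, 11, 12, 16]
17 → extends → [10, 11, 12, 16, 17]
18 → extends → [10, 11, 12, 16, 17, 18]
19 → extends → [10, 11, 12, 16, 17, 18, 19]
13 → replaces 16 → [10, 11, 12, 13, 17, 18, 19]
14 → replaces 17 → [10, 11, 12, 13, 14, 18, 19]
15 → replaces 18 → [10, 11, 12, 13, 14, 15, 19]
16 → replaces 19 → [10, 11, 12, 13, 14, 15, 16]
30 → extends → [10, 11, 12, 13, 14, 15, 16, 30]
26 → replaces 30 → [10, 11, 12, 13, 14, 15, 16, 26]
Longest strictly increasing subsequence has length 8, so deletions = 14 − 8 = 6.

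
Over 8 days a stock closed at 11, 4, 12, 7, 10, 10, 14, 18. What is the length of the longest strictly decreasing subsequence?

2

Negate each value so 'decreasing' becomes 'increasing', then run patience tails on the negated sequence:
-11 → extends → [-11]
-4 → extends → [-11, -4]
-12 → replaces -11 → [-12, -4]
-7 → replaces -4 → [-12, -7]
-10 → replaces -7 → [-12, -10]
-10 → already a tail → [-12, -10]
-14 → replaces -12 → [-14, -10]
-18 → replaces -14 → [-18, -10]
Two tails, so the longest strictly decreasing subsequence of the original has length 2.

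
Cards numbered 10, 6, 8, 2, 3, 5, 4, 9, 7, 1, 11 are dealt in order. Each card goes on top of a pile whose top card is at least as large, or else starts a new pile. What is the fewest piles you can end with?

5

Place each on the leftmost legal pile:
10 → new pile 1 (tops now [10])
6 → pile 1 (tops now [6])
8 → new pile 2 (tops now [6, 8])
2 → pile 1 (tops now [2, 8])
3 → pile 2 (tops now [2, 3])
5 → new pile 3 (tops now [2, 3, 5])
4 → pile 3 (tops now [2, 3, 4])
9 → new pile 4 (tops now [2, 3, 4, 9])
7 → pile 4 (tops now [2, 3, 4, 7])
1 → pile 1 (tops now [1, 3, 4, 7])
11 → new pile 5 (tops now [1, 3, 4, 7, 11])
Five piles.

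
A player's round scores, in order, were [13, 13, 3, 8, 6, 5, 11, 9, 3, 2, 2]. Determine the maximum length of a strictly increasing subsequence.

3

Track the smallest tail for each achievable length (strict):
13 → extends → [13]
13 → already a tail → [13]
3 → replaces 13 → [3]
8 → extends → [3, 8]
6 → replaces 8 → [3, 6]
5 → replaces 6 → [3, 5]
11 → extends → [3, 5, 11]
9 → replaces 11 → [3, 5, 9]
3 → already a tail → [3, 5, 9]
2 → replaces 3 → [2, 5, 9]
2 → already a tail → [2, 5, 9]
Three tails, so the longest strictly increasing subsequence has length 3 (e.g. 3, 8, 11).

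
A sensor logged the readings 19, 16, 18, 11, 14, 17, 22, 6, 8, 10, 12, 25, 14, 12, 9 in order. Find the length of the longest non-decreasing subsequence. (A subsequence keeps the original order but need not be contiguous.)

Let dp[i] be the length of the longest such subsequence ending at index i:
i:      1  2  3  4  5  6  7  8  9 10 11 12 13 14 15
a[i]:  19 16 18 11 14 17 22  6  8 10 12 25 14 12  9
dp:     1  1  2  1  2  3  4  1  2  3  4  5  5  5  3
Maximum dp value is 5.

5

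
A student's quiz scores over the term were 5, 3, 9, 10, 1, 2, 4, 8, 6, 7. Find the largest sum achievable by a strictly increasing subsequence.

Let S[i] be the best sum of a strictly increasing subsequence ending at i:
i:      1  2  3  4  5  6  7  8  9 10
a[i]:   5  3  9 10  1  2  4  8  6  7
S:      5  3 14 24  1  3  7 15 13 20
Maximum is 24 (e.g. 5 + 9 + 10).

24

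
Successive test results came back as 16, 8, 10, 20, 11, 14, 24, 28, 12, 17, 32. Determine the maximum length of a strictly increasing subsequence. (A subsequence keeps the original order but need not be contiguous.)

Let dp[i] be the length of the longest such subsequence ending at index i:
i:      1  2  3  4  5  6  7  8  9 10 11
a[i]:  16  8 10 20 11 14 24 28 12 17 32
dp:     1  1  2  3  3  4  5  6  4  5  7
Maximum dp value is 7.

7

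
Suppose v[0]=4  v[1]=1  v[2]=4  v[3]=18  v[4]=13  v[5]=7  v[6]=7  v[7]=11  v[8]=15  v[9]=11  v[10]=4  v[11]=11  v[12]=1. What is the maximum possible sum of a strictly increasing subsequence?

Let S[i] be the best sum of a strictly increasing subsequence ending at i:
i:      0  1  2  3  4  5  6  7  8  9 10 11 12
v[i]:   4  1  4 18 13  7  7 11 15 11  4 11  1
S:      4  1  5 23 18 12 12 23 38 23  5 23  1
Maximum is 38 (e.g. 1 + 4 + 7 + 11 + 15).

38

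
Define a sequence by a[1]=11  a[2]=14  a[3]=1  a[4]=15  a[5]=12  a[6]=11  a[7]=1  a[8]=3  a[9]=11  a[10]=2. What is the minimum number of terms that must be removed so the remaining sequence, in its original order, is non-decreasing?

6

Fewest deletions = n − (longest non-decreasing subsequence).
Patience tails:
11 → extends → [11]
14 → extends → [11, 14]
1 → replaces 11 → [1, 14]
15 → extends → [1, 14, 15]
12 → replaces 14 → [1, 12, 15]
11 → replaces 12 → [1, 11, 15]
1 → replaces 11 → [1, 1, 15]
3 → replaces 15 → [1, 1, 3]
11 → extends → [1, 1, 3, 11]
2 → replaces 3 → [1, 1, 2, 11]
Longest non-decreasing subsequence has length 4, so deletions = 10 − 4 = 6.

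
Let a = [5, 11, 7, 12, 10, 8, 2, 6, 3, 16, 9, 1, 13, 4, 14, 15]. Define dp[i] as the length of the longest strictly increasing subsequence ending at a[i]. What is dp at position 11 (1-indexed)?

4

dp[i] = 1 + max{dp[j] : j<i, a[j]<a[i]} (or 1 if no such j):
i:      1  2  3  4  5  6  7  8  9 10 11 12 13 14 15 16
a[i]:   5 11  7 12 10  8  2  6  3 16  9  1 13  4 14 15
dp:     1  2  2  3  3  3  1  2  2  4  4  1  5  3  6  7
At index 11 the value is 4.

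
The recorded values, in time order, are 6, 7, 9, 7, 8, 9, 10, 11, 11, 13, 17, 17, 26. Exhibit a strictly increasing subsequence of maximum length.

6, 7, 8, 9, 10, 11, 13, 17, 26

Patience tails give the LIS length; then backtrack through the dp parents:
6 → extends → [6]
7 → extends → [6, 7]
9 → extends → [6, 7, 9]
7 → already a tail → [6, 7, 9]
8 → replaces 9 → [6, 7, 8]
9 → extends → [6, 7, 8, 9]
10 → extends → [6, 7, 8, 9, 10]
11 → extends → [6, 7, 8, 9, 10, 11]
11 → already a tail → [6, 7, 8, 9, 10, 11]
13 → extends → [6, 7, 8, 9, 10, 11, 13]
17 → extends → [6, 7, 8, 9, 10, 11, 13, 17]
17 → already a tail → [6, 7, 8, 9, 10, 11, 13, 17]
26 → extends → [6, 7, 8, 9, 10, 11, 13, 17, 26]
Length 9; one witness is 6, 7, 8, 9, 10, 11, 13, 17, 26.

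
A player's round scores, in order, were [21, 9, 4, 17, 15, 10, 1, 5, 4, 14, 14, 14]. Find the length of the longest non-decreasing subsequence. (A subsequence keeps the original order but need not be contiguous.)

Track the smallest tail for each achievable length (allowing ties):
21 → extends → [21]
9 → replaces 21 → [9]
4 → replaces 9 → [4]
17 → extends → [4, 17]
15 → replaces 17 → [4, 15]
10 → replaces 15 → [4, 10]
1 → replaces 4 → [1, 10]
5 → replaces 10 → [1, 5]
4 → replaces 5 → [1, 4]
14 → extends → [1, 4, 14]
14 → extends → [1, 4, 14, 14]
14 → extends → [1, 4, 14, 14, 14]
Five tails, so the longest non-decreasing subsequence has length 5 (e.g. 9, 10, 14, 14, 14).

5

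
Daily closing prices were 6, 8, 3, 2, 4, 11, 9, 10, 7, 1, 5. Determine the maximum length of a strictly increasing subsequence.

Let dp[i] be the length of the longest such subsequence ending at index i:
i:      1  2  3  4  5  6  7  8  9 10 11
a[i]:   6  8  3  2  4 11  9 10  7  1  5
dp:     1  2  1  1  2  3  3  4  3  1  3
Maximum dp value is 4.

4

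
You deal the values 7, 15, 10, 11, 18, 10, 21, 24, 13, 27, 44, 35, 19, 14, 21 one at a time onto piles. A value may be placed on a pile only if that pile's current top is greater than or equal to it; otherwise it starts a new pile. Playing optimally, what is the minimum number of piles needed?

8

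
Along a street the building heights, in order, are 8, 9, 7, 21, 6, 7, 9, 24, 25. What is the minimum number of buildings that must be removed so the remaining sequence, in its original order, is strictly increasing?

4

Fewest deletions = n − (longest strictly increasing subsequence).
i:      1  2  3  4  5  6  7  8  9
a[i]:   8  9  7 21  6  7  9 24 25
dp:     1  2  1  3  1  2  3  4  5
max dp = 5, so deletions = 9 − 5 = 4.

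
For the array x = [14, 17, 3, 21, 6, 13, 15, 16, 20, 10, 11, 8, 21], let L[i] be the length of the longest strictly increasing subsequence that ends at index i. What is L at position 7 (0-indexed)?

dp[i] = 1 + max{dp[j] : j<i, x[j]<x[i]} (or 1 if no such j):
i:      0  1  2  3  4  5  6  7  8  9 10 11 12
x[i]:  14 17  3 21  6 13 15 16 20 10 11  8 21
dp:     1  2  1  3  2  3  4  5  6  3  4  3  7
At index 7 the value is 5.

5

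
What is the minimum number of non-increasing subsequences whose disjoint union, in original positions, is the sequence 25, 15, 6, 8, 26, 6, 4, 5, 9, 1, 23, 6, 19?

4

Place each on the leftmost legal pile:
25 → new pile 1 (tops now [25])
15 → pile 1 (tops now [15])
6 → pile 1 (tops now [6])
8 → new pile 2 (tops now [6, 8])
26 → new pile 3 (tops now [6, 8, 26])
6 → pile 1 (tops now [6, 8, 26])
4 → pile 1 (tops now [4, 8, 26])
5 → pile 2 (tops now [4, 5, 26])
9 → pile 3 (tops now [4, 5, 9])
1 → pile 1 (tops now [1, 5, 9])
23 → new pile 4 (tops now [1, 5, 9, 23])
6 → pile 3 (tops now [1, 5, 6, 23])
19 → pile 4 (tops now [1, 5, 6, 19])
Four piles.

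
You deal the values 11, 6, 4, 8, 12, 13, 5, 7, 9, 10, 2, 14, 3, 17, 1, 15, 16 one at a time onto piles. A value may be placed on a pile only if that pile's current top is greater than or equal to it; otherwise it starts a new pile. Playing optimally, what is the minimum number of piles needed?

8

Place each on the leftmost legal pile:
11 → new pile 1 (tops now [11])
6 → pile 1 (tops now [6])
4 → pile 1 (tops now [4])
8 → new pile 2 (tops now [4, 8])
12 → new pile 3 (tops now [4, 8, 12])
13 → new pile 4 (tops now [4, 8, 12, 13])
5 → pile 2 (tops now [4, 5, 12, 13])
7 → pile 3 (tops now [4, 5, 7, 13])
9 → pile 4 (tops now [4, 5, 7, 9])
10 → new pile 5 (tops now [4, 5, 7, 9, 10])
2 → pile 1 (tops now [2, 5, 7, 9, 10])
14 → new pile 6 (tops now [2, 5, 7, 9, 10, 14])
3 → pile 2 (tops now [2, 3, 7, 9, 10, 14])
17 → new pile 7 (tops now [2, 3, 7, 9, 10, 14, 17])
1 → pile 1 (tops now [1, 3, 7, 9, 10, 14, 17])
15 → pile 7 (tops now [1, 3, 7, 9, 10, 14, 15])
16 → new pile 8 (tops now [1, 3, 7, 9, 10, 14, 15, 16])
Eight piles.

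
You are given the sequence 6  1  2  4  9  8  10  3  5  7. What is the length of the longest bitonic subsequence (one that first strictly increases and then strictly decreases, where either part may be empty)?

inc[i] = longest strictly increasing subsequence ending at i; dec[i] = longest strictly decreasing subsequence starting at i:
i:      1  2  3  4  5  6  7  8  9 10
a[i]:   6  1  2  4  9  8 10  3  5  7
inc:    1  1  2  3  4  4  5  3  4  5
dec:    3  1  1  2  3  2  2  1  1  1
Best peak at i=5 (value 9): inc=4, dec=3, length 4+3−1 = 6.

6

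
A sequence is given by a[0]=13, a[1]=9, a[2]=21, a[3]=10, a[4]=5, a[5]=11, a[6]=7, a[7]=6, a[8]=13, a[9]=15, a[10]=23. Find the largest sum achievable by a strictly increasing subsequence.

Let S[i] be the best sum of a strictly increasing subsequence ending at i:
i:      0  1  2  3  4  5  6  7  8  9 10
a[i]:  13  9 21 10  5 11  7  6 13 15 23
S:     13  9 34 19  5 30 12 11 43 58 81
Maximum is 81 (e.g. 9 + 10 + 11 + 13 + 15 + 23).

81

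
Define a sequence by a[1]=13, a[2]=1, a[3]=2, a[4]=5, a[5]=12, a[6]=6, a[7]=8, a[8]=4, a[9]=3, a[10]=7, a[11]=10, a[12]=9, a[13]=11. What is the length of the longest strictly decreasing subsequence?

5

Let dp[i] be the longest strictly decreasing subsequence ending at i:
i:      1  2  3  4  5  6  7  8  9 10 11 12 13
a[i]:  13  1  2  5 12  6  8  4  3  7 10  9 11
dp:     1  2  2  2  2  3  3  4  5  4  3  4  3
Maximum is 5.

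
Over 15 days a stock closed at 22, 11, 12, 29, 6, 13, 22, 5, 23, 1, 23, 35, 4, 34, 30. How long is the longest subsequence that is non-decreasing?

Track the smallest tail for each achievable length (allowing ties):
22 → extends → [22]
11 → replaces 22 → [11]
12 → extends → [11, 12]
29 → extends → [11, 12, 29]
6 → replaces 11 → [6, 12, 29]
13 → replaces 29 → [6, 12, 13]
22 → extends → [6, 12, 13, 22]
5 → replaces 6 → [5, 12, 13, 22]
23 → extends → [5, 12, 13, 22, 23]
1 → replaces 5 → [1, 12, 13, 22, 23]
23 → extends → [1, 12, 13, 22, 23, 23]
35 → extends → [1, 12, 13, 22, 23, 23, 35]
4 → replaces 12 → [1, 4, 13, 22, 23, 23, 35]
34 → replaces 35 → [1, 4, 13, 22, 23, 23, 34]
30 → replaces 34 → [1, 4, 13, 22, 23, 23, 30]
Seven tails, so the longest non-decreasing subsequence has length 7 (e.g. 11, 12, 13, 22, 23, 23, 35).

7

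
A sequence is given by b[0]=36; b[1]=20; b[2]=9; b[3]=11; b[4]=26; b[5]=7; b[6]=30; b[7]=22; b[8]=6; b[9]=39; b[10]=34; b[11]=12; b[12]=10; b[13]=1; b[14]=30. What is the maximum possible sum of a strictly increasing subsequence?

Let S[i] be the best sum of a strictly increasing subsequence ending at i:
i:       0   1   2   3   4   5   6   7   8   9  10  11  12  13  14
b[i]:   36  20   9  11  26   7  30  22   6  39  34  12  10   1  30
S:      36  20   9  20  46   7  76  42   6 115 110  32  19   1  76
Maximum is 115 (e.g. 9 + 11 + 26 + 30 + 39).

115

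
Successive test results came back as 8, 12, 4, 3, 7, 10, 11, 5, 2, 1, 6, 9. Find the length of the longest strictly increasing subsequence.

Track the smallest tail for each achievable length (strict):
8 → extends → [8]
12 → extends → [8, 12]
4 → replaces 8 → [4, 12]
3 → replaces 4 → [3, 12]
7 → replaces 12 → [3, 7]
10 → extends → [3, 7, 10]
11 → extends → [3, 7, 10, 11]
5 → replaces 7 → [3, 5, 10, 11]
2 → replaces 3 → [2, 5, 10, 11]
1 → replaces 2 → [1, 5, 10, 11]
6 → replaces 10 → [1, 5, 6, 11]
9 → replaces 11 → [1, 5, 6, 9]
Four tails, so the longest strictly increasing subsequence has length 4 (e.g. 4, 7, 10, 11).

4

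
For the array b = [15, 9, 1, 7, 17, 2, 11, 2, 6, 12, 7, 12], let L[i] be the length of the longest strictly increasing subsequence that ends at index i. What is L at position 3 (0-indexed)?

2

dp[i] = 1 + max{dp[j] : j<i, b[j]<b[i]} (or 1 if no such j):
i:      0  1  2  3  4  5  6  7  8  9 10 11
b[i]:  15  9  1  7 17  2 11  2  6 12  7 12
dp:     1  1  1  2  3  2  3  2  3  4  4  5
At index 3 the value is 2.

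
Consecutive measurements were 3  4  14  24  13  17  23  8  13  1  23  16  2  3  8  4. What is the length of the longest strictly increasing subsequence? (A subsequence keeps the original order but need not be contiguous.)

5

Track the smallest tail for each achievable length (strict):
3 → extends → [3]
4 → extends → [3, 4]
14 → extends → [3, 4, 14]
24 → extends → [3, 4, 14, 24]
13 → replaces 14 → [3, 4, 13, 24]
17 → replaces 24 → [3, 4, 13, 17]
23 → extends → [3, 4, 13, 17, 23]
8 → replaces 13 → [3, 4, 8, 17, 23]
13 → replaces 17 → [3, 4, 8, 13, 23]
1 → replaces 3 → [1, 4, 8, 13, 23]
23 → already a tail → [1, 4, 8, 13, 23]
16 → replaces 23 → [1, 4, 8, 13, 16]
2 → replaces 4 → [1, 2, 8, 13, 16]
3 → replaces 8 → [1, 2, 3, 13, 16]
8 → replaces 13 → [1, 2, 3, 8, 16]
4 → replaces 8 → [1, 2, 3, 4, 16]
Five tails, so the longest strictly increasing subsequence has length 5 (e.g. 3, 4, 14, 17, 23).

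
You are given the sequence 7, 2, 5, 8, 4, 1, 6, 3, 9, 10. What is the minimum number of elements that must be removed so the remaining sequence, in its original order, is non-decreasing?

Fewest deletions = n − (longest non-decreasing subsequence).
Patience tails:
7 → extends → [7]
2 → replaces 7 → [2]
5 → extends → [2, 5]
8 → extends → [2, 5, 8]
4 → replaces 5 → [2, 4, 8]
1 → replaces 2 → [1, 4, 8]
6 → replaces 8 → [1, 4, 6]
3 → replaces 4 → [1, 3, 6]
9 → extends → [1, 3, 6, 9]
10 → extends → [1, 3, 6, 9, 10]
Longest non-decreasing subsequence has length 5, so deletions = 10 − 5 = 5.

5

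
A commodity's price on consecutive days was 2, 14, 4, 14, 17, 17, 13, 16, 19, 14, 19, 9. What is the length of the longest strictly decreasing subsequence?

Let dp[i] be the longest strictly decreasing subsequence ending at i:
i:      1  2  3  4  5  6  7  8  9 10 11 12
a[i]:   2 14  4 14 17 17 13 16 19 14 19  9
dp:     1  1  2  1  1  1  2  2  1  3  1  4
Maximum is 4.

4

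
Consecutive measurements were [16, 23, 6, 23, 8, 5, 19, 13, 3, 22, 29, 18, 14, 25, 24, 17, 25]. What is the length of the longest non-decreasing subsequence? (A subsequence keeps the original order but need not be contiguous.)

Track the smallest tail for each achievable length (allowing ties):
16 → extends → [16]
23 → extends → [16, 23]
6 → replaces 16 → [6, 23]
23 → extends → [6, 23, 23]
8 → replaces 23 → [6, 8, 23]
5 → replaces 6 → [5, 8, 23]
19 → replaces 23 → [5, 8, 19]
13 → replaces 19 → [5, 8, 13]
3 → replaces 5 → [3, 8, 13]
22 → extends → [3, 8, 13, 22]
29 → extends → [3, 8, 13, 22, 29]
18 → replaces 22 → [3, 8, 13, 18, 29]
14 → replaces 18 → [3, 8, 13, 14, 29]
25 → replaces 29 → [3, 8, 13, 14, 25]
24 → replaces 25 → [3, 8, 13, 14, 24]
17 → replaces 24 → [3, 8, 13, 14, 17]
25 → extends → [3, 8, 13, 14, 17, 25]
Six tails, so the longest non-decreasing subsequence has length 6 (e.g. 6, 8, 19, 22, 25, 25).

6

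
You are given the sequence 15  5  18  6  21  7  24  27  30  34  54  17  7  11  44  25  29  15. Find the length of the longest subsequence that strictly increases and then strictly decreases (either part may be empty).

inc[i] = longest strictly increasing subsequence ending at i; dec[i] = longest strictly decreasing subsequence starting at i:
i:      1  2  3  4  5  6  7  8  9 10 11 12 13 14 15 16 17 18
a[i]:  15  5 18  6 21  7 24 27 30 34 54 17  7 11 44 25 29 15
inc:    1  1  2  2  3  3  4  5  6  7  8  4  3  4  8  5  6  5
dec:    2  1  3  1  3  1  3  3  3  3  4  2  1  1  3  2  2  1
Best peak at i=11 (value 54): inc=8, dec=4, length 8+4−1 = 11.

11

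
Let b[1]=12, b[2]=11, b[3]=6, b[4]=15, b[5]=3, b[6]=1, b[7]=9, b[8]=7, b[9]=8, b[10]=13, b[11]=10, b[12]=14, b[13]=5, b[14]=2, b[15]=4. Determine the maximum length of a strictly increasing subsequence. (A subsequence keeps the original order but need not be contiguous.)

Let dp[i] be the length of the longest such subsequence ending at index i:
i:      1  2  3  4  5  6  7  8  9 10 11 12 13 14 15
b[i]:  12 11  6 15  3  1  9  7  8 13 10 14  5  2  4
dp:     1  1  1  2  1  1  2  2  3  4  4  5  2  2  3
Maximum dp value is 5.

5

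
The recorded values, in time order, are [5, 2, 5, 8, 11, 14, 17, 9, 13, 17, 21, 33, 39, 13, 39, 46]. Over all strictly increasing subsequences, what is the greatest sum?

196

Let S[i] be the best sum of a strictly increasing subsequence ending at i:
i:       1   2   3   4   5   6   7   8   9  10  11  12  13  14  15  16
a[i]:    5   2   5   8  11  14  17   9  13  17  21  33  39  13  39  46
S:       5   2   7  15  26  40  57  24  39  57  78 111 150  39 150 196
Maximum is 196 (e.g. 2 + 5 + 8 + 11 + 14 + 17 + 21 + 33 + 39 + 46).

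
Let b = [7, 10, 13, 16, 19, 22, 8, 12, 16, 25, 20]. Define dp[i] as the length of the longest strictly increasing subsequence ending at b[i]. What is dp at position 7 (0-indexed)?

dp[i] = 1 + max{dp[j] : j<i, b[j]<b[i]} (or 1 if no such j):
i:      0  1  2  3  4  5  6  7  8  9 10
b[i]:   7 10 13 16 19 22  8 12 16 25 20
dp:     1  2  3  4  5  6  2  3  4  7  6
At index 7 the value is 3.

3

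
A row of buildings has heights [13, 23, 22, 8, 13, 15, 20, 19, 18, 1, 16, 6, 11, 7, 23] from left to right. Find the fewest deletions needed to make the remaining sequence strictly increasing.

10

Fewest deletions = n − (longest strictly increasing subsequence).
i:      1  2  3  4  5  6  7  8  9 10 11 12 13 14 15
a[i]:  13 23 22  8 13 15 20 19 18  1 16  6 11  7 23
dp:     1  2  2  1  2  3  4  4  4  1  4  2  3  3  5
max dp = 5, so deletions = 15 − 5 = 10.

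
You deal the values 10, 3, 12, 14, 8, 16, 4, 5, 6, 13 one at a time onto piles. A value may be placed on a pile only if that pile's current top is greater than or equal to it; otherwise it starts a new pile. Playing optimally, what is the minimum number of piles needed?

5

Place each on the leftmost legal pile:
10 → new pile 1 (tops now [10])
3 → pile 1 (tops now [3])
12 → new pile 2 (tops now [3, 12])
14 → new pile 3 (tops now [3, 12, 14])
8 → pile 2 (tops now [3, 8, 14])
16 → new pile 4 (tops now [3, 8, 14, 16])
4 → pile 2 (tops now [3, 4, 14, 16])
5 → pile 3 (tops now [3, 4, 5, 16])
6 → pile 4 (tops now [3, 4, 5, 6])
13 → new pile 5 (tops now [3, 4, 5, 6, 13])
Five piles.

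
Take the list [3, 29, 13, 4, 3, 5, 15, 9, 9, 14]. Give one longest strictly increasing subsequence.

3, 4, 5, 9, 14

Patience tails give the LIS length; then backtrack through the dp parents:
3 → extends → [3]
29 → extends → [3, 29]
13 → replaces 29 → [3, 13]
4 → replaces 13 → [3, 4]
3 → already a tail → [3, 4]
5 → extends → [3, 4, 5]
15 → extends → [3, 4, 5, 15]
9 → replaces 15 → [3, 4, 5, 9]
9 → already a tail → [3, 4, 5, 9]
14 → extends → [3, 4, 5, 9, 14]
Length 5; one witness is 3, 4, 5, 9, 14.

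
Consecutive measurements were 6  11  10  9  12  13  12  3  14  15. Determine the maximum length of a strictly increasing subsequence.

6

Track the smallest tail for each achievable length (strict):
6 → extends → [6]
11 → extends → [6, 11]
10 → replaces 11 → [6, 10]
9 → replaces 10 → [6, 9]
12 → extends → [6, 9, 12]
13 → extends → [6, 9, 12, 13]
12 → already a tail → [6, 9, 12, 13]
3 → replaces 6 → [3, 9, 12, 13]
14 → extends → [3, 9, 12, 13, 14]
15 → extends → [3, 9, 12, 13, 14, 15]
Six tails, so the longest strictly increasing subsequence has length 6 (e.g. 6, 11, 12, 13, 14, 15).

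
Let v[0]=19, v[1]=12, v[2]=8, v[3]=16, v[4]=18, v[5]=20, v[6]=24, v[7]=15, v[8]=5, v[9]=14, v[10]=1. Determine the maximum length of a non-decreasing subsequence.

Let dp[i] be the length of the longest such subsequence ending at index i:
i:      0  1  2  3  4  5  6  7  8  9 10
v[i]:  19 12  8 16 18 20 24 15  5 14  1
dp:     1  1  1  2  3  4  5  2  1  2  1
Maximum dp value is 5.

5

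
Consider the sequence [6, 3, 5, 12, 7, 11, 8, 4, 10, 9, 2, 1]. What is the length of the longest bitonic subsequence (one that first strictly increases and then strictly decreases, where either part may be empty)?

inc[i] = longest strictly increasing subsequence ending at i; dec[i] = longest strictly decreasing subsequence starting at i:
i:      1  2  3  4  5  6  7  8  9 10 11 12
a[i]:   6  3  5 12  7 11  8  4 10  9  2  1
inc:    1  1  2  3  3  4  4  2  5  5  1  1
dec:    5  3  4  6  4  5  4  3  4  3  2  1
Best peak at i=4 (value 12): inc=3, dec=6, length 3+6−1 = 8.

8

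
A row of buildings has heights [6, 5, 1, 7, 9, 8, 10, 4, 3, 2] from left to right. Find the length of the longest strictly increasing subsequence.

Track the smallest tail for each achievable length (strict):
6 → extends → [6]
5 → replaces 6 → [5]
1 → replaces 5 → [1]
7 → extends → [1, 7]
9 → extends → [1, 7, 9]
8 → replaces 9 → [1, 7, 8]
10 → extends → [1, 7, 8, 10]
4 → replaces 7 → [1, 4, 8, 10]
3 → replaces 4 → [1, 3, 8, 10]
2 → replaces 3 → [1, 2, 8, 10]
Four tails, so the longest strictly increasing subsequence has length 4 (e.g. 6, 7, 9, 10).

4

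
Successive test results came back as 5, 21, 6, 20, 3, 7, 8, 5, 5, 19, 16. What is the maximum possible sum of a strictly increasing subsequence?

45

Let S[i] be the best sum of a strictly increasing subsequence ending at i:
i:      1  2  3  4  5  6  7  8  9 10 11
a[i]:   5 21  6 20  3  7  8  5  5 19 16
S:      5 26 11 31  3 18 26  8  8 45 42
Maximum is 45 (e.g. 5 + 6 + 7 + 8 + 19).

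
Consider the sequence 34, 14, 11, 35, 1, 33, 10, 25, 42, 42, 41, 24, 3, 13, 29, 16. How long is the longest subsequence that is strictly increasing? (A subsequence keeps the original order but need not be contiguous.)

4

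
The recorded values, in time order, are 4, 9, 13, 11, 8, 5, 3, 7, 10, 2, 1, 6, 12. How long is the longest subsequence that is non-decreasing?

5

Track the smallest tail for each achievable length (allowing ties):
4 → extends → [4]
9 → extends → [4, 9]
13 → extends → [4, 9, 13]
11 → replaces 13 → [4, 9, 11]
8 → replaces 9 → [4, 8, 11]
5 → replaces 8 → [4, 5, 11]
3 → replaces 4 → [3, 5, 11]
7 → replaces 11 → [3, 5, 7]
10 → extends → [3, 5, 7, 10]
2 → replaces 3 → [2, 5, 7, 10]
1 → replaces 2 → [1, 5, 7, 10]
6 → replaces 7 → [1, 5, 6, 10]
12 → extends → [1, 5, 6, 10, 12]
Five tails, so the longest non-decreasing subsequence has length 5 (e.g. 4, 5, 7, 10, 12).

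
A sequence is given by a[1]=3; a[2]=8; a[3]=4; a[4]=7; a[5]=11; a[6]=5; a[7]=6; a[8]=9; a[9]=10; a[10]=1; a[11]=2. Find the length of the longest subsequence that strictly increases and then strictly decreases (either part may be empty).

inc[i] = longest strictly increasing subsequence ending at i; dec[i] = longest strictly decreasing subsequence starting at i:
i:      1  2  3  4  5  6  7  8  9 10 11
a[i]:   3  8  4  7 11  5  6  9 10  1  2
inc:    1  2  2  3  4  3  4  5  6  1  2
dec:    2  4  2  3  3  2  2  2  2  1  1
Best peak at i=9 (value 10): inc=6, dec=2, length 6+2−1 = 7.

7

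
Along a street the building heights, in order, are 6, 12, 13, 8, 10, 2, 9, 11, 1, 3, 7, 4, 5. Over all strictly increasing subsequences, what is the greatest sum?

35

Let S[i] be the best sum of a strictly increasing subsequence ending at i:
i:      1  2  3  4  5  6  7  8  9 10 11 12 13
a[i]:   6 12 13  8 10  2  9 11  1  3  7  4  5
S:      6 18 31 14 24  2 23 35  1  5 13  9 14
Maximum is 35 (e.g. 6 + 8 + 10 + 11).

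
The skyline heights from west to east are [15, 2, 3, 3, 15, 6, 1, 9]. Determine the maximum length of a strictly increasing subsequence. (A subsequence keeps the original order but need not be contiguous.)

4

Track the smallest tail for each achievable length (strict):
15 → extends → [15]
2 → replaces 15 → [2]
3 → extends → [2, 3]
3 → already a tail → [2, 3]
15 → extends → [2, 3, 15]
6 → replaces 15 → [2, 3, 6]
1 → replaces 2 → [1, 3, 6]
9 → extends → [1, 3, 6, 9]
Four tails, so the longest strictly increasing subsequence has length 4 (e.g. 2, 3, 6, 9).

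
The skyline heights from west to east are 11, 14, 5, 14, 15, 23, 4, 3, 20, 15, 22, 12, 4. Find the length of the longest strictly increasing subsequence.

5

Let dp[i] be the length of the longest such subsequence ending at index i:
i:      1  2  3  4  5  6  7  8  9 10 11 12 13
a[i]:  11 14  5 14 15 23  4  3 20 15 22 12  4
dp:     1  2  1  2  3  4  1  1  4  3  5  2  2
Maximum dp value is 5.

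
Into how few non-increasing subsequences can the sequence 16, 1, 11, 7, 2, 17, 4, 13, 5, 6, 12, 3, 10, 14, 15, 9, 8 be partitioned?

Place each on the leftmost legal pile:
16 → new pile 1 (tops now [16])
1 → pile 1 (tops now [1])
11 → new pile 2 (tops now [1, 11])
7 → pile 2 (tops now [1, 7])
2 → pile 2 (tops now [1, 2])
17 → new pile 3 (tops now [1, 2, 17])
4 → pile 3 (tops now [1, 2, 4])
13 → new pile 4 (tops now [1, 2, 4, 13])
5 → pile 4 (tops now [1, 2, 4, 5])
6 → new pile 5 (tops now [1, 2, 4, 5, 6])
12 → new pile 6 (tops now [1, 2, 4, 5, 6, 12])
3 → pile 3 (tops now [1, 2, 3, 5, 6, 12])
10 → pile 6 (tops now [1, 2, 3, 5, 6, 10])
14 → new pile 7 (tops now [1, 2, 3, 5, 6, 10, 14])
15 → new pile 8 (tops now [1, 2, 3, 5, 6, 10, 14, 15])
9 → pile 6 (tops now [1, 2, 3, 5, 6, 9, 14, 15])
8 → pile 6 (tops now [1, 2, 3, 5, 6, 8, 14, 15])
Eight piles.

8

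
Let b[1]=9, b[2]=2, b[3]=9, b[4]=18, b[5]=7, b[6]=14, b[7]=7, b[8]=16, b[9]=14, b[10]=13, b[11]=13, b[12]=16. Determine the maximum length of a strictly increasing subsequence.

Let dp[i] be the length of the longest such subsequence ending at index i:
i:      1  2  3  4  5  6  7  8  9 10 11 12
b[i]:   9  2  9 18  7 14  7 16 14 13 13 16
dp:     1  1  2  3  2  3  2  4  3  3  3  4
Maximum dp value is 4.

4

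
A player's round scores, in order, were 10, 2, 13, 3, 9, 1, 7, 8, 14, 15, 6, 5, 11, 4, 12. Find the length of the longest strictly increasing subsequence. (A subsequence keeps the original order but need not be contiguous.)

Track the smallest tail for each achievable length (strict):
10 → extends → [10]
2 → replaces 10 → [2]
13 → extends → [2, 13]
3 → replaces 13 → [2, 3]
9 → extends → [2, 3, 9]
1 → replaces 2 → [1, 3, 9]
7 → replaces 9 → [1, 3, 7]
8 → extends → [1, 3, 7, 8]
14 → extends → [1, 3, 7, 8, 14]
15 → extends → [1, 3, 7, 8, 14, 15]
6 → replaces 7 → [1, 3, 6, 8, 14, 15]
5 → replaces 6 → [1, 3, 5, 8, 14, 15]
11 → replaces 14 → [1, 3, 5, 8, 11, 15]
4 → replaces 5 → [1, 3, 4, 8, 11, 15]
12 → replaces 15 → [1, 3, 4, 8, 11, 12]
Six tails, so the longest strictly increasing subsequence has length 6 (e.g. 2, 3, 7, 8, 14, 15).

6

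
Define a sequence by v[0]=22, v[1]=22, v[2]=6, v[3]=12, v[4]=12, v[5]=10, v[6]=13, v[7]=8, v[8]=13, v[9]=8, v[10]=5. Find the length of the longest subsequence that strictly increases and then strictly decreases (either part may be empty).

inc[i] = longest strictly increasing subsequence ending at i; dec[i] = longest strictly decreasing subsequence starting at i:
i:      0  1  2  3  4  5  6  7  8  9 10
v[i]:  22 22  6 12 12 10 13  8 13  8  5
inc:    1  1  1  2  2  2  3  2  3  2  1
dec:    5  5  2  4  4  3  3  2  3  2  1
Best peak at i=0 (value 22): inc=1, dec=5, length 1+5−1 = 5.

5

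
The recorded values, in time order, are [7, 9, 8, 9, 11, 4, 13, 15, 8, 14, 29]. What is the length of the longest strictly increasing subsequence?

Let dp[i] be the length of the longest such subsequence ending at index i:
i:      1  2  3  4  5  6  7  8  9 10 11
a[i]:   7  9  8  9 11  4 13 15  8 14 29
dp:     1  2  2  3  4  1  5  6  2  6  7
Maximum dp value is 7.

7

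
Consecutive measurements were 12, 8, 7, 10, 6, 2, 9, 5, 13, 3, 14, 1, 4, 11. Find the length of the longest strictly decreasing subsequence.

7

Let dp[i] be the longest strictly decreasing subsequence ending at i:
i:      1  2  3  4  5  6  7  8  9 10 11 12 13 14
a[i]:  12  8  7 10  6  2  9  5 13  3 14  1  4 11
dp:     1  2  3  2  4  5  3  5  1  6  1  7  6  2
Maximum is 7.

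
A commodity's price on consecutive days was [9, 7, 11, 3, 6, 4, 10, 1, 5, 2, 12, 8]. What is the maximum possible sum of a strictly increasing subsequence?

Let S[i] be the best sum of a strictly increasing subsequence ending at i:
i:      1  2  3  4  5  6  7  8  9 10 11 12
a[i]:   9  7 11  3  6  4 10  1  5  2 12  8
S:      9  7 20  3  9  7 19  1 12  3 32 20
Maximum is 32 (e.g. 9 + 11 + 12).

32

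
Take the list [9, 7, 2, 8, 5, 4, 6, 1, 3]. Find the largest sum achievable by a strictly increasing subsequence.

Let S[i] be the best sum of a strictly increasing subsequence ending at i:
i:      1  2  3  4  5  6  7  8  9
a[i]:   9  7  2  8  5  4  6  1  3
S:      9  7  2 15  7  6 13  1  5
Maximum is 15 (e.g. 7 + 8).

15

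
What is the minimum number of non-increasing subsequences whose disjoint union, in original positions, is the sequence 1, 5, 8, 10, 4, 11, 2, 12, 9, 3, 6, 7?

6

The minimum number of non-increasing subsequences covering a sequence equals the length of its longest strictly increasing subsequence.
LIS length is 6 (e.g. 1, 5, 8, 10, 11, 12), so 6 piles are needed.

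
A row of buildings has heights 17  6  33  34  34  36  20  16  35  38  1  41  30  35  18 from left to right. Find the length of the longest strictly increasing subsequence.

6

Let dp[i] be the length of the longest such subsequence ending at index i:
i:      1  2  3  4  5  6  7  8  9 10 11 12 13 14 15
a[i]:  17  6 33 34 34 36 20 16 35 38  1 41 30 35 18
dp:     1  1  2  3  3  4  2  2  4  5  1  6  3  4  3
Maximum dp value is 6.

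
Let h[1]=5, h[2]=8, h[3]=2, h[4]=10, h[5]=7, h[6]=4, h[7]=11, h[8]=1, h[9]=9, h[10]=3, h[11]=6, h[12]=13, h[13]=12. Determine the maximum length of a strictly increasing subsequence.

5

Let dp[i] be the length of the longest such subsequence ending at index i:
i:      1  2  3  4  5  6  7  8  9 10 11 12 13
h[i]:   5  8  2 10  7  4 11  1  9  3  6 13 12
dp:     1  2  1  3  2  2  4  1  3  2  3  5  5
Maximum dp value is 5.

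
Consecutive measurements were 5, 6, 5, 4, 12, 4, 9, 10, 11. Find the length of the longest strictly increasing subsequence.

5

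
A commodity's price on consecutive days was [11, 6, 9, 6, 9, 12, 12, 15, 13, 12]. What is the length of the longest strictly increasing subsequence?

4

Track the smallest tail for each achievable length (strict):
11 → extends → [11]
6 → replaces 11 → [6]
9 → extends → [6, 9]
6 → already a tail → [6, 9]
9 → already a tail → [6, 9]
12 → extends → [6, 9, 12]
12 → already a tail → [6, 9, 12]
15 → extends → [6, 9, 12, 15]
13 → replaces 15 → [6, 9, 12, 13]
12 → already a tail → [6, 9, 12, 13]
Four tails, so the longest strictly increasing subsequence has length 4 (e.g. 6, 9, 12, 15).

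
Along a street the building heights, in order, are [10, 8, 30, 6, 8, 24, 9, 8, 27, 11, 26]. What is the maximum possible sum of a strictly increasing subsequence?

65

Let S[i] be the best sum of a strictly increasing subsequence ending at i:
i:      1  2  3  4  5  6  7  8  9 10 11
a[i]:  10  8 30  6  8 24  9  8 27 11 26
S:     10  8 40  6 14 38 23 14 65 34 64
Maximum is 65 (e.g. 6 + 8 + 24 + 27).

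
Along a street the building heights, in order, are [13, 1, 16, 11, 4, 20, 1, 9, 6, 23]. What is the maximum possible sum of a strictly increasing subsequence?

Let S[i] be the best sum of a strictly increasing subsequence ending at i:
i:      1  2  3  4  5  6  7  8  9 10
a[i]:  13  1 16 11  4 20  1  9  6 23
S:     13  1 29 12  5 49  1 14 11 72
Maximum is 72 (e.g. 13 + 16 + 20 + 23).

72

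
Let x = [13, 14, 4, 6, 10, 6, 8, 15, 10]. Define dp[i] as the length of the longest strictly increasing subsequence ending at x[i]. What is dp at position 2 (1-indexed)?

dp[i] = 1 + max{dp[j] : j<i, x[j]<x[i]} (or 1 if no such j):
i:      1  2  3  4  5  6  7  8  9
x[i]:  13 14  4  6 10  6  8 15 10
dp:     1  2  1  2  3  2  3  4  4
At index 2 the value is 2.

2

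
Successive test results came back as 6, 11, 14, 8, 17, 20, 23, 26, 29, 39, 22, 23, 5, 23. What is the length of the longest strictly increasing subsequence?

Let dp[i] be the length of the longest such subsequence ending at index i:
i:      1  2  3  4  5  6  7  8  9 10 11 12 13 14
a[i]:   6 11 14  8 17 20 23 26 29 39 22 23  5 23
dp:     1  2  3  2  4  5  6  7  8  9  6  7  1  7
Maximum dp value is 9.

9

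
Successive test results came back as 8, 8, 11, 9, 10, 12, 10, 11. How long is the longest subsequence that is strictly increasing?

4

Let dp[i] be the length of the longest such subsequence ending at index i:
i:      1  2  3  4  5  6  7  8
a[i]:   8  8 11  9 10 12 10 11
dp:     1  1  2  2  3  4  3  4
Maximum dp value is 4.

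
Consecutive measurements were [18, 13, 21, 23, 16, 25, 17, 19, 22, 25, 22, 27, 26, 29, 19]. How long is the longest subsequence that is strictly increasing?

Let dp[i] be the length of the longest such subsequence ending at index i:
i:      1  2  3  4  5  6  7  8  9 10 11 12 13 14 15
a[i]:  18 13 21 23 16 25 17 19 22 25 22 27 26 29 19
dp:     1  1  2  3  2  4  3  4  5  6  5  7  7  8  4
Maximum dp value is 8.

8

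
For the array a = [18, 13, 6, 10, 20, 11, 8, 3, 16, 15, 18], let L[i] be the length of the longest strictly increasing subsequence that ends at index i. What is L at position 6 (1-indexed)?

3

dp[i] = 1 + max{dp[j] : j<i, a[j]<a[i]} (or 1 if no such j):
i:      1  2  3  4  5  6  7  8  9 10 11
a[i]:  18 13  6 10 20 11  8  3 16 15 18
dp:     1  1  1  2  3  3  2  1  4  4  5
At index 6 the value is 3.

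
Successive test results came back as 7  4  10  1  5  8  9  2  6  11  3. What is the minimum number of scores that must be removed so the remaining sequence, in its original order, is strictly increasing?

Fewest deletions = n − (longest strictly increasing subsequence).
Patience tails:
7 → extends → [7]
4 → replaces 7 → [4]
10 → extends → [4, 10]
1 → replaces 4 → [1, 10]
5 → replaces 10 → [1, 5]
8 → extends → [1, 5, 8]
9 → extends → [1, 5, 8, 9]
2 → replaces 5 → [1, 2, 8, 9]
6 → replaces 8 → [1, 2, 6, 9]
11 → extends → [1, 2, 6, 9, 11]
3 → replaces 6 → [1, 2, 3, 9, 11]
Longest strictly increasing subsequence has length 5, so deletions = 11 − 5 = 6.

6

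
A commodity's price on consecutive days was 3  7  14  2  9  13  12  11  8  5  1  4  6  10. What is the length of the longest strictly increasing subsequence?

4

Track the smallest tail for each achievable length (strict):
3 → extends → [3]
7 → extends → [3, 7]
14 → extends → [3, 7, 14]
2 → replaces 3 → [2, 7, 14]
9 → replaces 14 → [2, 7, 9]
13 → extends → [2, 7, 9, 13]
12 → replaces 13 → [2, 7, 9, 12]
11 → replaces 12 → [2, 7, 9, 11]
8 → replaces 9 → [2, 7, 8, 11]
5 → replaces 7 → [2, 5, 8, 11]
1 → replaces 2 → [1, 5, 8, 11]
4 → replaces 5 → [1, 4, 8, 11]
6 → replaces 8 → [1, 4, 6, 11]
10 → replaces 11 → [1, 4, 6, 10]
Four tails, so the longest strictly increasing subsequence has length 4 (e.g. 3, 7, 9, 13).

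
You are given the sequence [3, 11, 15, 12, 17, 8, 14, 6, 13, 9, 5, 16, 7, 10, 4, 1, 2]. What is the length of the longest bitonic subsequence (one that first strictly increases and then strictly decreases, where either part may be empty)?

inc[i] = longest strictly increasing subsequence ending at i; dec[i] = longest strictly decreasing subsequence starting at i:
i:      1  2  3  4  5  6  7  8  9 10 11 12 13 14 15 16 17
a[i]:   3 11 15 12 17  8 14  6 13  9  5 16  7 10  4  1  2
inc:    1  2  3  3  4  2  4  2  4  3  2  5  3  4  2  1  2
dec:    2  6  7  6  7  5  6  4  5  4  3  4  3  3  2  1  1
Best peak at i=5 (value 17): inc=4, dec=7, length 4+7−1 = 10.

10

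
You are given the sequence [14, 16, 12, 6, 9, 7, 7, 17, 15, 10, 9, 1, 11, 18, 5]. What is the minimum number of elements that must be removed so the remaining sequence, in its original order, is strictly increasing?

Fewest deletions = n − (longest strictly increasing subsequence).
Patience tails:
14 → extends → [14]
16 → extends → [14, 16]
12 → replaces 14 → [12, 16]
6 → replaces 12 → [6, 16]
9 → replaces 16 → [6, 9]
7 → replaces 9 → [6, 7]
7 → already a tail → [6, 7]
17 → extends → [6, 7, 17]
15 → replaces 17 → [6, 7, 15]
10 → replaces 15 → [6, 7, 10]
9 → replaces 10 → [6, 7, 9]
1 → replaces 6 → [1, 7, 9]
11 → extends → [1, 7, 9, 11]
18 → extends → [1, 7, 9, 11, 18]
5 → replaces 7 → [1, 5, 9, 11, 18]
Longest strictly increasing subsequence has length 5, so deletions = 15 − 5 = 10.

10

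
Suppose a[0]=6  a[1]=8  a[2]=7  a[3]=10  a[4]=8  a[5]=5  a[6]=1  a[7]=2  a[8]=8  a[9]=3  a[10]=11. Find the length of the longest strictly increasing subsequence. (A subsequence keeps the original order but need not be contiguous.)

4

Let dp[i] be the length of the longest such subsequence ending at index i:
i:      0  1  2  3  4  5  6  7  8  9 10
a[i]:   6  8  7 10  8  5  1  2  8  3 11
dp:     1  2  2  3  3  1  1  2  3  3  4
Maximum dp value is 4.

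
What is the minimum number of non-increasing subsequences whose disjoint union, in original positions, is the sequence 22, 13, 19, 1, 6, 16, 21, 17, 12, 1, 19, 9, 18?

5

Place each on the leftmost legal pile:
22 → new pile 1 (tops now [22])
13 → pile 1 (tops now [13])
19 → new pile 2 (tops now [13, 19])
1 → pile 1 (tops now [1, 19])
6 → pile 2 (tops now [1, 6])
16 → new pile 3 (tops now [1, 6, 16])
21 → new pile 4 (tops now [1, 6, 16, 21])
17 → pile 4 (tops now [1, 6, 16, 17])
12 → pile 3 (tops now [1, 6, 12, 17])
1 → pile 1 (tops now [1, 6, 12, 17])
19 → new pile 5 (tops now [1, 6, 12, 17, 19])
9 → pile 3 (tops now [1, 6, 9, 17, 19])
18 → pile 5 (tops now [1, 6, 9, 17, 18])
Five piles.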